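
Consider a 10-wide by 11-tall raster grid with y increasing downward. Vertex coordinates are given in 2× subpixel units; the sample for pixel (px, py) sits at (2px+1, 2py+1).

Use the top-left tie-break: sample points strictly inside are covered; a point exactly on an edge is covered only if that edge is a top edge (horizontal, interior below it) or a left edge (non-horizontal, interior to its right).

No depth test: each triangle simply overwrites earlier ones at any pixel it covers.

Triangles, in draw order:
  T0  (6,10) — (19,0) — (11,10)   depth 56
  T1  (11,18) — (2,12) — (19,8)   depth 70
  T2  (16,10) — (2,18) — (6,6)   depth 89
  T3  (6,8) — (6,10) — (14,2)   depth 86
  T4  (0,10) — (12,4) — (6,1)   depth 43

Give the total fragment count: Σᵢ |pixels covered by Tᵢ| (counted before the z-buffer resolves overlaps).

T0:
  2·area = 50
  edge (6, 10)→(19, 0): d=(13,-10) top-left  bias=+0
  edge (19, 0)→(11, 10): d=(-8,10) right/bottom  bias=-1
  edge (11, 10)→(6, 10): d=(-5,0) right/bottom  bias=-1
    (6,2)@(13, 5): e=[5,20,25] → █
    (7,2)@(15, 5): e=[25,0,25] → ·  [on edge]
    (5,3)@(11, 7): e=[11,24,15] → █
    (7,3)@(15, 7): e=[51,-16,15] → ·
    (4,4)@(9, 9): e=[17,28,5] → █
    (6,4)@(13, 9): e=[57,-12,5] → ·
    (4,5)@(9, 11): e=[43,12,-5] → ·
    (5,5)@(11, 11): e=[63,-8,-5] → ·
    (3,7)@(7, 15): e=[75,0,-25] → ·  [on edge]
  covered (5 px):
    · · · · · · · · · ·
    · · · · · · · · · ·
    · · · · · · █ · · ·
    · · · · · █ █ · · ·
    · · · · █ █ · · · ·
    · · · · · · · · · ·
    · · · · · · · · · ·
    · · · · · · · · · ·
    · · · · · · · · · ·
    · · · · · · · · · ·
    · · · · · · · · · ·
T1:
  2·area = 138
  edge (11, 18)→(2, 12): d=(-9,-6) top-left  bias=+0
  edge (2, 12)→(19, 8): d=(17,-4) top-left  bias=+0
  edge (19, 8)→(11, 18): d=(-8,10) right/bottom  bias=-1
    (7,4)@(15, 9): e=[105,1,32] → █
    (8,4)@(17, 9): e=[117,9,12] → █
    (9,4)@(19, 9): e=[129,17,-8] → ·
    (3,5)@(7, 11): e=[39,3,96] → █
    (4,5)@(9, 11): e=[51,11,76] → █
    (5,5)@(11, 11): e=[63,19,56] → █
    (6,5)@(13, 11): e=[75,27,36] → █
    (8,5)@(17, 11): e=[99,43,-4] → ·
    (2,6)@(5, 13): e=[9,29,100] → █
    (7,6)@(15, 13): e=[69,69,0] → ·  [on edge]
    (2,7)@(5, 15): e=[-9,63,84] → ·
    (3,7)@(7, 15): e=[3,71,64] → █
  covered (17 px):
    · · · · · · · · · ·
    · · · · · · · · · ·
    · · · · · · · · · ·
    · · · · · · · · · ·
    · · · · · · · █ █ ·
    · · · █ █ █ █ █ · ·
    · · █ █ █ █ █ · · ·
    · · · █ █ █ █ · · ·
    · · · · · █ · · · ·
    · · · · · · · · · ·
    · · · · · · · · · ·
T2:
  2·area = 136
  edge (16, 10)→(2, 18): d=(-14,8) right/bottom  bias=-1
  edge (2, 18)→(6, 6): d=(4,-12) top-left  bias=+0
  edge (6, 6)→(16, 10): d=(10,4) right/bottom  bias=-1
    (3,1)@(7, 3): e=[170,0,-34] → ·  [on edge]
    (3,3)@(7, 7): e=[114,16,6] → █
    (4,3)@(9, 7): e=[98,40,-2] → ·
    (2,4)@(5, 9): e=[102,0,34] → █  [on edge]
    (4,4)@(9, 9): e=[70,48,18] → █
    (5,4)@(11, 9): e=[54,72,10] → █
    (6,4)@(13, 9): e=[38,96,2] → █
    (7,4)@(15, 9): e=[22,120,-6] → ·
    (2,5)@(5, 11): e=[74,8,54] → █
    (7,5)@(15, 11): e=[-6,128,14] → ·
    (2,6)@(5, 13): e=[46,16,74] → █
    (5,6)@(11, 13): e=[-2,88,50] → ·
    (1,7)@(3, 15): e=[34,0,102] → █  [on edge]
    (0,10)@(1, 21): e=[-34,0,170] → ·  [on edge]
  covered (18 px):
    · · · · · · · · · ·
    · · · · · · · · · ·
    · · · · · · · · · ·
    · · · █ · · · · · ·
    · · █ █ █ █ █ · · ·
    · · █ █ █ █ █ · · ·
    · · █ █ █ · · · · ·
    · █ █ █ · · · · · ·
    · █ · · · · · · · ·
    · · · · · · · · · ·
    · · · · · · · · · ·
T3:
  2·area = 16  (B↔C swapped to make it positive)
  edge (6, 8)→(14, 2): d=(8,-6) top-left  bias=+0
  edge (14, 2)→(6, 10): d=(-8,8) right/bottom  bias=-1
  edge (6, 10)→(6, 8): d=(0,-2) top-left  bias=+0
    (7,0)@(15, 1): e=[-2,0,18] → ·  [on edge]
    (6,1)@(13, 3): e=[2,0,14] → ·  [on edge]
    (5,2)@(11, 5): e=[6,0,10] → ·  [on edge]
    (4,3)@(9, 7): e=[10,0,6] → ·  [on edge]
    (3,4)@(7, 9): e=[14,0,2] → ·  [on edge]
    (2,5)@(5, 11): e=[18,0,-2] → ·  [on edge]
    (1,6)@(3, 13): e=[22,0,-6] → ·  [on edge]
    (0,7)@(1, 15): e=[26,0,-10] → ·  [on edge]
  covered (0 px):
    · · · · · · · · · ·
    · · · · · · · · · ·
    · · · · · · · · · ·
    · · · · · · · · · ·
    · · · · · · · · · ·
    · · · · · · · · · ·
    · · · · · · · · · ·
    · · · · · · · · · ·
    · · · · · · · · · ·
    · · · · · · · · · ·
    · · · · · · · · · ·
T4:
  2·area = 72  (B↔C swapped to make it positive)
  edge (0, 10)→(6, 1): d=(6,-9) top-left  bias=+0
  edge (6, 1)→(12, 4): d=(6,3) right/bottom  bias=-1
  edge (12, 4)→(0, 10): d=(-12,6) right/bottom  bias=-1
    (2,1)@(5, 3): e=[3,15,54] → █
    (3,1)@(7, 3): e=[21,9,42] → █
    (4,1)@(9, 3): e=[39,3,30] → █
    (5,1)@(11, 3): e=[57,-3,18] → ·
    (2,2)@(5, 5): e=[15,27,30] → █
    (5,2)@(11, 5): e=[69,9,-6] → ·
    (1,3)@(3, 7): e=[9,45,18] → █
    (3,3)@(7, 7): e=[45,33,-6] → ·
    (4,3)@(9, 7): e=[63,27,-18] → ·
    (0,4)@(1, 9): e=[3,63,6] → █
    (1,4)@(3, 9): e=[21,57,-6] → ·
    (2,4)@(5, 9): e=[39,51,-18] → ·
  covered (9 px):
    · · · · · · · · · ·
    · · █ █ █ · · · · ·
    · · █ █ █ · · · · ·
    · █ █ · · · · · · ·
    █ · · · · · · · · ·
    · · · · · · · · · ·
    · · · · · · · · · ·
    · · · · · · · · · ·
    · · · · · · · · · ·
    · · · · · · · · · ·
    · · · · · · · · · ·

Result: 49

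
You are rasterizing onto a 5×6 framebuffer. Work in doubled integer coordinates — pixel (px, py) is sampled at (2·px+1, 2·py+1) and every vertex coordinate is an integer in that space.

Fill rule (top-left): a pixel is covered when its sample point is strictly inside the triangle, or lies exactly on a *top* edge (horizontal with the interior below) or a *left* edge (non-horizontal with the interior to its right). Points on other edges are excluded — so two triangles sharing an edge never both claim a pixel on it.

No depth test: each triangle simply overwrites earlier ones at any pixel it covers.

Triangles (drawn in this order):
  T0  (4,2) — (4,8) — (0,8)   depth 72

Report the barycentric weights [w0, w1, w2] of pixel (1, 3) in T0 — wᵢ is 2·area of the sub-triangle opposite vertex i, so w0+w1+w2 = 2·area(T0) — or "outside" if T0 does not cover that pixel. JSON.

T0:
  2·area = 24
  edge (4, 2)→(4, 8): d=(0,6) right/bottom  bias=-1
  edge (4, 8)→(0, 8): d=(-4,0) right/bottom  bias=-1
  edge (0, 8)→(4, 2): d=(4,-6) top-left  bias=+0
    (1,2)@(3, 5): e=[6,12,6] → █
    (2,2)@(5, 5): e=[-6,12,18] → ·
    (0,3)@(1, 7): e=[18,4,2] → █
    (2,3)@(5, 7): e=[-6,4,26] → ·
    (0,4)@(1, 9): e=[18,-4,10] → ·
    (1,4)@(3, 9): e=[6,-4,22] → ·
  covered (3 px):
    · · · · ·
    · · · · ·
    · █ · · ·
    █ █ · · ·
    · · · · ·
    · · · · ·

Answer: [4,14,6]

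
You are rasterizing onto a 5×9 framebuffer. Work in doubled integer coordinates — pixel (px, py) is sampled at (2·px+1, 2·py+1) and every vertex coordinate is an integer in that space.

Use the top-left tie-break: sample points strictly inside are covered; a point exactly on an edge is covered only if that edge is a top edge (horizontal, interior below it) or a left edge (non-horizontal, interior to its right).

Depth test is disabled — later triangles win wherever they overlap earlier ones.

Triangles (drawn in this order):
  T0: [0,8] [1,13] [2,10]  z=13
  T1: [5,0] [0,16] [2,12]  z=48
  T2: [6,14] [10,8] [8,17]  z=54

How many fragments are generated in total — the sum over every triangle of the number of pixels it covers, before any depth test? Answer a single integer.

T0:
  2·area = 8  (B↔C swapped to make it positive)
  edge (0, 8)→(2, 10): d=(2,2) right/bottom  bias=-1
  edge (2, 10)→(1, 13): d=(-1,3) right/bottom  bias=-1
  edge (1, 13)→(0, 8): d=(-1,-5) top-left  bias=+0
    (2,0)@(5, 1): e=[-24,0,32] → ·  [on edge]
    (1,3)@(3, 7): e=[-8,0,16] → ·  [on edge]
    (0,4)@(1, 9): e=[0,4,4] → ·  [on edge]
    (0,5)@(1, 11): e=[4,2,2] → █
    (1,5)@(3, 11): e=[0,-4,12] → ·  [on edge]
    (0,6)@(1, 13): e=[8,0,0] → ·  [on edge]
    (2,6)@(5, 13): e=[0,-12,20] → ·  [on edge]
    (3,7)@(7, 15): e=[0,-20,28] → ·  [on edge]
    (4,8)@(9, 17): e=[0,-28,36] → ·  [on edge]
  covered (1 px):
    · · · · ·
    · · · · ·
    · · · · ·
    · · · · ·
    · · · · ·
    █ · · · ·
    · · · · ·
    · · · · ·
    · · · · ·
T1:
  2·area = 12  (B↔C swapped to make it positive)
  edge (5, 0)→(2, 12): d=(-3,12) right/bottom  bias=-1
  edge (2, 12)→(0, 16): d=(-2,4) right/bottom  bias=-1
  edge (0, 16)→(5, 0): d=(5,-16) top-left  bias=+0
    (1,3)@(3, 7): e=[3,6,3] → █
    (2,3)@(5, 7): e=[-21,-2,35] → ·
    (1,4)@(3, 9): e=[-3,2,13] → ·
    (0,6)@(1, 13): e=[9,2,1] → █
    (1,6)@(3, 13): e=[-15,-6,33] → ·
    (0,7)@(1, 15): e=[3,-2,11] → ·
  covered (2 px):
    · · · · ·
    · · · · ·
    · · · · ·
    · █ · · ·
    · · · · ·
    · · · · ·
    █ · · · ·
    · · · · ·
    · · · · ·
T2:
  2·area = 24
  edge (6, 14)→(10, 8): d=(4,-6) top-left  bias=+0
  edge (10, 8)→(8, 17): d=(-2,9) right/bottom  bias=-1
  edge (8, 17)→(6, 14): d=(-2,-3) top-left  bias=+0
    (4,5)@(9, 11): e=[6,3,15] → █
    (3,6)@(7, 13): e=[2,17,5] → █
    (4,6)@(9, 13): e=[14,-1,11] → ·
    (3,7)@(7, 15): e=[10,13,1] → █
    (4,7)@(9, 15): e=[22,-5,7] → ·
    (3,8)@(7, 17): e=[18,9,-3] → ·
  covered (3 px):
    · · · · ·
    · · · · ·
    · · · · ·
    · · · · ·
    · · · · ·
    · · · · █
    · · · █ ·
    · · · █ ·
    · · · · ·

Result: 6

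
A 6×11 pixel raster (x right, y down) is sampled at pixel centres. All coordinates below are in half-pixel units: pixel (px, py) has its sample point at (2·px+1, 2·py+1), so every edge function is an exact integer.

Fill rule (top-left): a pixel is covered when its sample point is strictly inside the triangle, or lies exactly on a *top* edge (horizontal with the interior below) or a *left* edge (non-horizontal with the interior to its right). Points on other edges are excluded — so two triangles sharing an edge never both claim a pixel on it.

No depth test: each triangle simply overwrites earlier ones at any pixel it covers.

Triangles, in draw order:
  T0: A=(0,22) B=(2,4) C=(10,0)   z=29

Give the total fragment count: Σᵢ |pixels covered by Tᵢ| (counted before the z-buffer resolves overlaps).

T0:
  2·area = 136
  edge (0, 22)→(2, 4): d=(2,-18) top-left  bias=+0
  edge (2, 4)→(10, 0): d=(8,-4) top-left  bias=+0
  edge (10, 0)→(0, 22): d=(-10,22) right/bottom  bias=-1
    (4,0)@(9, 1): e=[120,4,12] → #
    (5,0)@(11, 1): e=[156,12,-32] → ·
    (2,1)@(5, 3): e=[52,4,80] → #
    (3,1)@(7, 3): e=[88,12,36] → #
    (4,1)@(9, 3): e=[124,20,-8] → ·
    (1,2)@(3, 5): e=[20,12,104] → #
    (4,2)@(9, 5): e=[128,36,-28] → ·
    (1,3)@(3, 7): e=[24,28,84] → #
    (3,3)@(7, 7): e=[96,44,-4] → ·
    (1,4)@(3, 9): e=[28,44,64] → #
    (3,4)@(7, 9): e=[100,60,-24] → ·
    (1,5)@(3, 11): e=[32,60,44] → #
    (2,5)@(5, 11): e=[68,68,0] → ·  [on edge]
    (0,6)@(1, 13): e=[0,68,68] → #  [on edge]
  covered (17 px):
    · · · · # ·
    · · # # · ·
    · # # # · ·
    · # # · · ·
    · # # · · ·
    · # · · · ·
    # # · · · ·
    # # · · · ·
    # · · · · ·
    # · · · · ·
    · · · · · ·

Result: 17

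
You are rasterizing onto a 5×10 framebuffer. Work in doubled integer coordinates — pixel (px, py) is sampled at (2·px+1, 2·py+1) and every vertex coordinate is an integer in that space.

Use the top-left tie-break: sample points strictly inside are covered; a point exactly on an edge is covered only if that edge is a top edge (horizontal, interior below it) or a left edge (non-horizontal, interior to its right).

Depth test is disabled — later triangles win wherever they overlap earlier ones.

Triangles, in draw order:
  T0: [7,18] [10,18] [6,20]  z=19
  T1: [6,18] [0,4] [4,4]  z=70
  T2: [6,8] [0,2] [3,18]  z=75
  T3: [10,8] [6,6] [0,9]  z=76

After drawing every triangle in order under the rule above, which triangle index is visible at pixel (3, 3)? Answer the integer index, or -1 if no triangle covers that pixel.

T0:
  2·area = 6
  edge (7, 18)→(10, 18): d=(3,0) top-left  bias=+0
  edge (10, 18)→(6, 20): d=(-4,2) right/bottom  bias=-1
  edge (6, 20)→(7, 18): d=(1,-2) top-left  bias=+0
    (3,9)@(7, 19): e=[3,2,1] → X
    (4,9)@(9, 19): e=[3,-2,5] → .
  covered (1 px):
    . . . . .
    . . . . .
    . . . . .
    . . . . .
    . . . . .
    . . . . .
    . . . . .
    . . . . .
    . . . . .
    . . . X .
T1:
  2·area = 56
  edge (6, 18)→(0, 4): d=(-6,-14) top-left  bias=+0
  edge (0, 4)→(4, 4): d=(4,0) top-left  bias=+0
  edge (4, 4)→(6, 18): d=(2,14) right/bottom  bias=-1
    (0,2)@(1, 5): e=[8,4,44] → X
    (1,2)@(3, 5): e=[36,4,16] → X
    (2,2)@(5, 5): e=[64,4,-12] → .
    (0,3)@(1, 7): e=[-4,12,48] → .
    (1,3)@(3, 7): e=[24,12,20] → X
    (2,3)@(5, 7): e=[52,12,-8] → .
    (1,4)@(3, 9): e=[12,20,24] → X
    (2,4)@(5, 9): e=[40,20,-4] → .
    (1,5)@(3, 11): e=[0,28,28] → X  [on edge]
    (2,5)@(5, 11): e=[28,28,0] → .  [on edge]
    (1,6)@(3, 13): e=[-12,36,32] → .
    (2,6)@(5, 13): e=[16,36,4] → X
  covered (7 px):
    . . . . .
    . . . . .
    X X . . .
    . X . . .
    . X . . .
    . X . . .
    . . X . .
    . . X . .
    . . . . .
    . . . . .
T2:
  2·area = 78  (B↔C swapped to make it positive)
  edge (6, 8)→(3, 18): d=(-3,10) right/bottom  bias=-1
  edge (3, 18)→(0, 2): d=(-3,-16) top-left  bias=+0
  edge (0, 2)→(6, 8): d=(6,6) right/bottom  bias=-1
    (0,1)@(1, 3): e=[65,13,0] → .  [on edge]
    (0,2)@(1, 5): e=[59,7,12] → X
    (1,2)@(3, 5): e=[39,39,0] → .  [on edge]
    (0,3)@(1, 7): e=[53,1,24] → X
    (1,3)@(3, 7): e=[33,33,12] → X
    (2,3)@(5, 7): e=[13,65,0] → .  [on edge]
    (0,4)@(1, 9): e=[47,-5,36] → .
    (1,4)@(3, 9): e=[27,27,24] → X
    (2,4)@(5, 9): e=[7,59,12] → X
    (3,4)@(7, 9): e=[-13,91,0] → .  [on edge]
    (1,5)@(3, 11): e=[21,21,36] → X
    (3,5)@(7, 11): e=[-19,85,12] → .
    (4,5)@(9, 11): e=[-39,117,0] → .  [on edge]
  covered (10 px):
    . . . . .
    . . . . .
    X . . . .
    X X . . .
    . X X . .
    . X X . .
    . X . . .
    . X . . .
    . X . . .
    . . . . .
T3:
  2·area = 24  (B↔C swapped to make it positive)
  edge (10, 8)→(0, 9): d=(-10,1) right/bottom  bias=-1
  edge (0, 9)→(6, 6): d=(6,-3) top-left  bias=+0
  edge (6, 6)→(10, 8): d=(4,2) right/bottom  bias=-1
    (2,3)@(5, 7): e=[15,3,6] → X
    (3,3)@(7, 7): e=[13,9,2] → X
    (4,3)@(9, 7): e=[11,15,-2] → .
    (2,4)@(5, 9): e=[-5,15,14] → .
    (3,4)@(7, 9): e=[-7,21,10] → .
  covered (2 px):
    . . . . .
    . . . . .
    . . . . .
    . . X X .
    . . . . .
    . . . . .
    . . . . .
    . . . . .
    . . . . .
    . . . . .

Z-buffer (winner per pixel, '.' = empty):
  . . . . .
  . . . . .
  2 1 . . .
  2 2 3 3 .
  . 2 2 . .
  . 2 2 . .
  . 2 1 . .
  . 2 1 . .
  . 2 . . .
  . . . 0 .

Final: 3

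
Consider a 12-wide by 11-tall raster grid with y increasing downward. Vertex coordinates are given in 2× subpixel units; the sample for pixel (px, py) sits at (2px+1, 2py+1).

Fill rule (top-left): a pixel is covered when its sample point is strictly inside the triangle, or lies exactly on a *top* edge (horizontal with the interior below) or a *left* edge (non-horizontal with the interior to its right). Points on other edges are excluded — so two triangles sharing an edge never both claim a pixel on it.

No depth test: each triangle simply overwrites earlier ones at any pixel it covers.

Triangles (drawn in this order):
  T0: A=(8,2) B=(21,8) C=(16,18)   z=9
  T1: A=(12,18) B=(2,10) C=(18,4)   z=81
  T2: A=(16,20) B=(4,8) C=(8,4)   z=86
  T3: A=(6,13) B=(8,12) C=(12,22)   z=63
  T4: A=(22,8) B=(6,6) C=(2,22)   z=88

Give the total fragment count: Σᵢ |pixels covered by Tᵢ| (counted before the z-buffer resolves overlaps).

T0:
  2·area = 160
  edge (8, 2)→(21, 8): d=(13,6) right/bottom  bias=-1
  edge (21, 8)→(16, 18): d=(-5,10) right/bottom  bias=-1
  edge (16, 18)→(8, 2): d=(-8,-16) top-left  bias=+0
    (4,1)@(9, 3): e=[7,145,8] → █
    (5,1)@(11, 3): e=[-5,125,40] → ·
    (4,2)@(9, 5): e=[33,135,-8] → ·
    (5,2)@(11, 5): e=[21,115,24] → █
    (6,2)@(13, 5): e=[9,95,56] → █
    (7,2)@(15, 5): e=[-3,75,88] → ·
    (5,3)@(11, 7): e=[47,105,8] → █
    (7,3)@(15, 7): e=[23,65,72] → █
    (8,3)@(17, 7): e=[11,45,104] → █
    (9,3)@(19, 7): e=[-1,25,136] → ·
    (5,4)@(11, 9): e=[73,95,-8] → ·
    (6,4)@(13, 9): e=[61,75,24] → █
  covered (19 px):
    · · · · · · · · · · · ·
    · · · · █ · · · · · · ·
    · · · · · █ █ · · · · ·
    · · · · · █ █ █ █ · · ·
    · · · · · · █ █ █ █ · ·
    · · · · · · █ █ █ █ · ·
    · · · · · · · █ █ · · ·
    · · · · · · · █ █ · · ·
    · · · · · · · · · · · ·
    · · · · · · · · · · · ·
    · · · · · · · · · · · ·
T1:
  2·area = 188
  edge (12, 18)→(2, 10): d=(-10,-8) top-left  bias=+0
  edge (2, 10)→(18, 4): d=(16,-6) top-left  bias=+0
  edge (18, 4)→(12, 18): d=(-6,14) right/bottom  bias=-1
    (8,2)@(17, 5): e=[170,10,8] → █
    (9,2)@(19, 5): e=[186,22,-20] → ·
    (5,3)@(11, 7): e=[102,6,80] → █
    (6,3)@(13, 7): e=[118,18,52] → █
    (7,3)@(15, 7): e=[134,30,24] → █
    (8,3)@(17, 7): e=[150,42,-4] → ·
    (2,4)@(5, 9): e=[34,2,152] → █
    (3,4)@(7, 9): e=[50,14,124] → █
    (4,4)@(9, 9): e=[66,26,96] → █
    (8,4)@(17, 9): e=[130,74,-16] → ·
    (2,5)@(5, 11): e=[14,34,140] → █
    (7,5)@(15, 11): e=[94,94,0] → ·  [on edge]
  covered (23 px):
    · · · · · · · · · · · ·
    · · · · · · · · · · · ·
    · · · · · · · · █ · · ·
    · · · · · █ █ █ · · · ·
    · · █ █ █ █ █ █ · · · ·
    · · █ █ █ █ █ · · · · ·
    · · · █ █ █ █ · · · · ·
    · · · · █ █ █ · · · · ·
    · · · · · █ · · · · · ·
    · · · · · · · · · · · ·
    · · · · · · · · · · · ·
T2:
  2·area = 96
  edge (16, 20)→(4, 8): d=(-12,-12) top-left  bias=+0
  edge (4, 8)→(8, 4): d=(4,-4) top-left  bias=+0
  edge (8, 4)→(16, 20): d=(8,16) right/bottom  bias=-1
    (5,0)@(11, 1): e=[168,0,-72] → ·  [on edge]
    (4,1)@(9, 3): e=[120,0,-24] → ·  [on edge]
    (0,2)@(1, 5): e=[0,-24,120] → ·  [on edge]
    (3,2)@(7, 5): e=[72,0,24] → █  [on edge]
    (4,2)@(9, 5): e=[96,8,-8] → ·
    (1,3)@(3, 7): e=[0,-8,104] → ·  [on edge]
    (2,3)@(5, 7): e=[24,0,72] → █  [on edge]
    (4,3)@(9, 7): e=[72,16,8] → █
    (5,3)@(11, 7): e=[96,24,-24] → ·
    (1,4)@(3, 9): e=[-24,0,120] → ·  [on edge]
    (2,4)@(5, 9): e=[0,8,88] → █  [on edge]
    (5,4)@(11, 9): e=[72,32,-8] → ·
    (0,5)@(1, 11): e=[-72,0,168] → ·  [on edge]
    (3,5)@(7, 11): e=[0,24,72] → █  [on edge]
    (4,6)@(9, 13): e=[0,40,56] → █  [on edge]
    (5,7)@(11, 15): e=[0,56,40] → █  [on edge]
    (6,8)@(13, 17): e=[0,72,24] → █  [on edge]
    (7,9)@(15, 19): e=[0,88,8] → █  [on edge]
    (8,10)@(17, 21): e=[0,104,-8] → ·  [on edge]
  covered (16 px):
    · · · · · · · · · · · ·
    · · · · · · · · · · · ·
    · · · █ · · · · · · · ·
    · · █ █ █ · · · · · · ·
    · · █ █ █ · · · · · · ·
    · · · █ █ █ · · · · · ·
    · · · · █ █ · · · · · ·
    · · · · · █ █ · · · · ·
    · · · · · · █ · · · · ·
    · · · · · · · █ · · · ·
    · · · · · · · · · · · ·
T3:
  2·area = 24
  edge (6, 13)→(8, 12): d=(2,-1) top-left  bias=+0
  edge (8, 12)→(12, 22): d=(4,10) right/bottom  bias=-1
  edge (12, 22)→(6, 13): d=(-6,-9) top-left  bias=+0
    (3,6)@(7, 13): e=[1,14,9] → █
    (4,6)@(9, 13): e=[3,-6,27] → ·
    (3,7)@(7, 15): e=[5,22,-3] → ·
    (4,7)@(9, 15): e=[7,2,15] → █
    (5,7)@(11, 15): e=[9,-18,33] → ·
    (4,8)@(9, 17): e=[11,10,3] → █
    (5,8)@(11, 17): e=[13,-10,21] → ·
    (4,9)@(9, 19): e=[15,18,-9] → ·
  covered (3 px):
    · · · · · · · · · · · ·
    · · · · · · · · · · · ·
    · · · · · · · · · · · ·
    · · · · · · · · · · · ·
    · · · · · · · · · · · ·
    · · · · · · · · · · · ·
    · · · █ · · · · · · · ·
    · · · · █ · · · · · · ·
    · · · · █ · · · · · · ·
    · · · · · · · · · · · ·
    · · · · · · · · · · · ·
T4:
  2·area = 264  (B↔C swapped to make it positive)
  edge (22, 8)→(2, 22): d=(-20,14) right/bottom  bias=-1
  edge (2, 22)→(6, 6): d=(4,-16) top-left  bias=+0
  edge (6, 6)→(22, 8): d=(16,2) right/bottom  bias=-1
    (3,3)@(7, 7): e=[230,20,14] → █
    (4,3)@(9, 7): e=[202,52,10] → █
    (5,3)@(11, 7): e=[174,84,6] → █
    (6,3)@(13, 7): e=[146,116,2] → █
    (7,3)@(15, 7): e=[118,148,-2] → ·
    (3,4)@(7, 9): e=[190,28,46] → █
    (7,4)@(15, 9): e=[78,156,30] → █
    (8,4)@(17, 9): e=[50,188,26] → █
    (9,4)@(19, 9): e=[22,220,22] → █
    (10,4)@(21, 9): e=[-6,252,18] → ·
    (2,5)@(5, 11): e=[178,4,82] → █
    (9,5)@(19, 11): e=[-18,228,54] → ·
  covered (33 px):
    · · · · · · · · · · · ·
    · · · · · · · · · · · ·
    · · · · · · · · · · · ·
    · · · █ █ █ █ · · · · ·
    · · · █ █ █ █ █ █ █ · ·
    · · █ █ █ █ █ █ █ · · ·
    · · █ █ █ █ █ · · · · ·
    · · █ █ █ █ · · · · · ·
    · · █ █ █ · · · · · · ·
    · █ █ · · · · · · · · ·
    · █ · · · · · · · · · ·

Final: 94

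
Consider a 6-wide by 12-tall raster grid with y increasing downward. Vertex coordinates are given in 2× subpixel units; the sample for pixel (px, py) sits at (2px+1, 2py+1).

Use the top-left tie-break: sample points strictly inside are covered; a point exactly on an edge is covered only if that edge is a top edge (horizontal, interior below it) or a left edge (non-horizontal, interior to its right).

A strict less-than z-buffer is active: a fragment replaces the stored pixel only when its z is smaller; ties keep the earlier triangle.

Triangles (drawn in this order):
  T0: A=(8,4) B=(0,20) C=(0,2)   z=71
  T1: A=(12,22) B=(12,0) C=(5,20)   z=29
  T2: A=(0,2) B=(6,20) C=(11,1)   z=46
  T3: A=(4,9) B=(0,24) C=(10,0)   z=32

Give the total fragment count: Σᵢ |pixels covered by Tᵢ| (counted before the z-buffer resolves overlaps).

T0:
  2·area = 144
  edge (8, 4)→(0, 20): d=(-8,16) right/bottom  bias=-1
  edge (0, 20)→(0, 2): d=(0,-18) top-left  bias=+0
  edge (0, 2)→(8, 4): d=(8,2) right/bottom  bias=-1
    (0,1)@(1, 3): e=[120,18,6] → #
    (1,1)@(3, 3): e=[88,54,2] → #
    (2,1)@(5, 3): e=[56,90,-2] → ·
    (0,2)@(1, 5): e=[104,18,22] → #
    (2,2)@(5, 5): e=[40,90,14] → #
    (3,2)@(7, 5): e=[8,126,10] → #
    (4,2)@(9, 5): e=[-24,162,6] → ·
    (0,3)@(1, 7): e=[88,18,38] → #
    (3,3)@(7, 7): e=[-8,126,26] → ·
    (0,4)@(1, 9): e=[72,18,54] → #
    (3,4)@(7, 9): e=[-24,126,42] → ·
    (0,5)@(1, 11): e=[56,18,70] → #
  covered (18 px):
    · · · · · ·
    # # · · · ·
    # # # # · ·
    # # # · · ·
    # # # · · ·
    # # · · · ·
    # # · · · ·
    # · · · · ·
    # · · · · ·
    · · · · · ·
    · · · · · ·
    · · · · · ·
T1:
  2·area = 154  (B↔C swapped to make it positive)
  edge (12, 22)→(5, 20): d=(-7,-2) top-left  bias=+0
  edge (5, 20)→(12, 0): d=(7,-20) top-left  bias=+0
  edge (12, 0)→(12, 22): d=(0,22) right/bottom  bias=-1
    (5,1)@(11, 3): e=[131,1,22] → #
    (5,2)@(11, 5): e=[117,15,22] → #
    (5,3)@(11, 7): e=[103,29,22] → #
    (4,4)@(9, 9): e=[85,3,66] → #
    (4,5)@(9, 11): e=[71,17,66] → #
    (4,6)@(9, 13): e=[57,31,66] → #
    (3,7)@(7, 15): e=[39,5,110] → #
    (3,8)@(7, 17): e=[25,19,110] → #
    (3,9)@(7, 19): e=[11,33,110] → #
    (3,10)@(7, 21): e=[-3,47,110] → ·
    (4,10)@(9, 21): e=[1,87,66] → #
    (4,11)@(9, 23): e=[-13,101,66] → ·
  covered (20 px):
    · · · · · ·
    · · · · · #
    · · · · · #
    · · · · · #
    · · · · # #
    · · · · # #
    · · · · # #
    · · · # # #
    · · · # # #
    · · · # # #
    · · · · # #
    · · · · · ·
T2:
  2·area = 204  (B↔C swapped to make it positive)
  edge (0, 2)→(11, 1): d=(11,-1) top-left  bias=+0
  edge (11, 1)→(6, 20): d=(-5,19) right/bottom  bias=-1
  edge (6, 20)→(0, 2): d=(-6,-18) top-left  bias=+0
    (5,0)@(11, 1): e=[0,0,204] → ·  [on edge]
    (0,1)@(1, 3): e=[12,180,12] → #
    (1,1)@(3, 3): e=[14,142,48] → #
    (2,1)@(5, 3): e=[16,104,84] → #
    (3,1)@(7, 3): e=[18,66,120] → #
    (4,1)@(9, 3): e=[20,28,156] → #
    (5,1)@(11, 3): e=[22,-10,192] → ·
    (0,2)@(1, 5): e=[34,170,0] → #  [on edge]
    (5,2)@(11, 5): e=[44,-20,180] → ·
    (0,3)@(1, 7): e=[56,160,-12] → ·
    (1,3)@(3, 7): e=[58,122,24] → #
    (5,3)@(11, 7): e=[66,-30,168] → ·
    (1,5)@(3, 11): e=[102,102,0] → #  [on edge]
    (2,8)@(5, 17): e=[170,34,0] → #  [on edge]
    (3,11)@(7, 23): e=[238,-34,0] → ·  [on edge]
  covered (25 px):
    · · · · · ·
    # # # # # ·
    # # # # # ·
    · # # # # ·
    · # # # · ·
    · # # # · ·
    · · # # · ·
    · · # # · ·
    · · # · · ·
    · · · · · ·
    · · · · · ·
    · · · · · ·
T3:
  2·area = 54  (B↔C swapped to make it positive)
  edge (4, 9)→(10, 0): d=(6,-9) top-left  bias=+0
  edge (10, 0)→(0, 24): d=(-10,24) right/bottom  bias=-1
  edge (0, 24)→(4, 9): d=(4,-15) top-left  bias=+0
    (3,2)@(7, 5): e=[3,22,29] → #
    (4,2)@(9, 5): e=[21,-26,59] → ·
    (3,3)@(7, 7): e=[15,2,37] → #
    (4,3)@(9, 7): e=[33,-46,67] → ·
    (2,4)@(5, 9): e=[9,30,15] → #
    (3,4)@(7, 9): e=[27,-18,45] → ·
    (2,5)@(5, 11): e=[21,10,23] → #
    (3,5)@(7, 11): e=[39,-38,53] → ·
    (1,6)@(3, 13): e=[15,38,1] → #
    (2,6)@(5, 13): e=[33,-10,31] → ·
    (1,7)@(3, 15): e=[27,18,9] → #
    (2,7)@(5, 15): e=[45,-30,39] → ·
  covered (7 px):
    · · · · · ·
    · · · · · ·
    · · · # · ·
    · · · # · ·
    · · # · · ·
    · · # · · ·
    · # · · · ·
    · # · · · ·
    · · · · · ·
    · · · · · ·
    # · · · · ·
    · · · · · ·

Answer: 70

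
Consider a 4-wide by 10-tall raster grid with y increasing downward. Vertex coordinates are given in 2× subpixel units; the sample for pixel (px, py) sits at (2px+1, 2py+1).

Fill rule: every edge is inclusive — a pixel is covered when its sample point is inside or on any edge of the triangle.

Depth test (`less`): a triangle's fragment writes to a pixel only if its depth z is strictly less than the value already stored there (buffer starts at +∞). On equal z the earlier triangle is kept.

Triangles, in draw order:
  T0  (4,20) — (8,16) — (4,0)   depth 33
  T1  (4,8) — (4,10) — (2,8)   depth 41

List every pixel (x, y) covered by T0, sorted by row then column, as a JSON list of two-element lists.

T0:
  2·area = 80  (B↔C swapped to make it positive)
  edge (4, 20)→(4, 0): d=(0,-20) inclusive
  edge (4, 0)→(8, 16): d=(4,16) inclusive
  edge (8, 16)→(4, 20): d=(-4,4) inclusive
    (2,2)@(5, 5): e=[20,4,56] → #
    (3,2)@(7, 5): e=[60,-28,48] → ·
    (2,3)@(5, 7): e=[20,12,48] → #
    (3,3)@(7, 7): e=[60,-20,40] → ·
    (2,4)@(5, 9): e=[20,20,40] → #
    (3,4)@(7, 9): e=[60,-12,32] → ·
    (2,5)@(5, 11): e=[20,28,32] → #
    (3,5)@(7, 11): e=[60,-4,24] → ·
    (2,6)@(5, 13): e=[20,36,24] → #
    (3,6)@(7, 13): e=[60,4,16] → #
    (2,7)@(5, 15): e=[20,44,16] → #
    (2,8)@(5, 17): e=[20,52,8] → #
    (3,8)@(7, 17): e=[60,20,0] → #  [on edge]
    (2,9)@(5, 19): e=[20,60,0] → #  [on edge]
  covered (11 px):
    · · · ·
    · · · ·
    · · # ·
    · · # ·
    · · # ·
    · · # ·
    · · # #
    · · # #
    · · # #
    · · # ·
T1:
  2·area = 4
  edge (4, 8)→(4, 10): d=(0,2) inclusive
  edge (4, 10)→(2, 8): d=(-2,-2) inclusive
  edge (2, 8)→(4, 8): d=(2,0) inclusive
    (0,3)@(1, 7): e=[6,0,-2] → ·  [on edge]
    (1,4)@(3, 9): e=[2,0,2] → #  [on edge]
    (2,4)@(5, 9): e=[-2,4,2] → ·
    (1,5)@(3, 11): e=[2,-4,6] → ·
    (2,5)@(5, 11): e=[-2,0,6] → ·  [on edge]
    (3,6)@(7, 13): e=[-6,0,10] → ·  [on edge]
  covered (1 px):
    · · · ·
    · · · ·
    · · · ·
    · · · ·
    · # · ·
    · · · ·
    · · · ·
    · · · ·
    · · · ·
    · · · ·

Result: [[2,2],[2,3],[2,4],[2,5],[2,6],[3,6],[2,7],[3,7],[2,8],[3,8],[2,9]]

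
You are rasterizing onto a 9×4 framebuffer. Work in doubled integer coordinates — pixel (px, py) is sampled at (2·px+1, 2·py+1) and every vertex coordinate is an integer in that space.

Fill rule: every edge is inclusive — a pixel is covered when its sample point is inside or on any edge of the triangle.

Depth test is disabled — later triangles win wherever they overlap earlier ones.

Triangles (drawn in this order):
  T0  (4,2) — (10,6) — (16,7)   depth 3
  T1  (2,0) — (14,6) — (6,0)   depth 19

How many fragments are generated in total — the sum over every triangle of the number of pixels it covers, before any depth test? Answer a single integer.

T0:
  2·area = 18  (B↔C swapped to make it positive)
  edge (4, 2)→(16, 7): d=(12,5) inclusive
  edge (16, 7)→(10, 6): d=(-6,-1) inclusive
  edge (10, 6)→(4, 2): d=(-6,-4) inclusive
    (4,2)@(9, 5): e=[11,5,2] → █
    (5,2)@(11, 5): e=[1,7,10] → █
    (6,2)@(13, 5): e=[-9,9,18] → ·
    (4,3)@(9, 7): e=[35,-7,-10] → ·
    (5,3)@(11, 7): e=[25,-5,-2] → ·
  covered (2 px):
    · · · · · · · · ·
    · · · · · · · · ·
    · · · · █ █ · · ·
    · · · · · · · · ·
T1:
  2·area = 24  (B↔C swapped to make it positive)
  edge (2, 0)→(6, 0): d=(4,0) inclusive
  edge (6, 0)→(14, 6): d=(8,6) inclusive
  edge (14, 6)→(2, 0): d=(-12,-6) inclusive
    (2,0)@(5, 1): e=[4,14,6] → █
    (3,0)@(7, 1): e=[4,2,18] → █
    (4,0)@(9, 1): e=[4,-10,30] → ·
    (2,1)@(5, 3): e=[12,30,-18] → ·
    (3,1)@(7, 3): e=[12,18,-6] → ·
    (4,1)@(9, 3): e=[12,6,6] → █
    (5,1)@(11, 3): e=[12,-6,18] → ·
    (4,2)@(9, 5): e=[20,22,-18] → ·
  covered (3 px):
    · · █ █ · · · · ·
    · · · · █ · · · ·
    · · · · · · · · ·
    · · · · · · · · ·

Answer: 5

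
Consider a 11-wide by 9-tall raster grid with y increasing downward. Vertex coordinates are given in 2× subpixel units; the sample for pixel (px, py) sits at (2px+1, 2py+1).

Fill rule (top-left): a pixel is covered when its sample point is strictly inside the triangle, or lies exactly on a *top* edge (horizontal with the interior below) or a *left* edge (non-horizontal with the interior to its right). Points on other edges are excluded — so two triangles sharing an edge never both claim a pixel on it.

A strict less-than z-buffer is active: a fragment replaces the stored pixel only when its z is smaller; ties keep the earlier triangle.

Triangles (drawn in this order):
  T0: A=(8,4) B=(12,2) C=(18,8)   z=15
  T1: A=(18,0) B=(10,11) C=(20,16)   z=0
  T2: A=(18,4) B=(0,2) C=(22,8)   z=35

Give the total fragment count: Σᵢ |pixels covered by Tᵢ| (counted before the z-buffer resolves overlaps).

T0:
  2·area = 36
  edge (8, 4)→(12, 2): d=(4,-2) top-left  bias=+0
  edge (12, 2)→(18, 8): d=(6,6) right/bottom  bias=-1
  edge (18, 8)→(8, 4): d=(-10,-4) top-left  bias=+0
    (5,0)@(11, 1): e=[-6,0,42] → ·  [on edge]
    (5,1)@(11, 3): e=[2,12,22] → #
    (6,1)@(13, 3): e=[6,0,30] → ·  [on edge]
    (5,2)@(11, 5): e=[10,24,2] → #
    (6,2)@(13, 5): e=[14,12,10] → #
    (7,2)@(15, 5): e=[18,0,18] → ·  [on edge]
    (5,3)@(11, 7): e=[18,36,-18] → ·
    (6,3)@(13, 7): e=[22,24,-10] → ·
    (8,3)@(17, 7): e=[30,0,6] → ·  [on edge]
    (9,4)@(19, 9): e=[42,0,-6] → ·  [on edge]
    (10,5)@(21, 11): e=[54,0,-18] → ·  [on edge]
  covered (3 px):
    · · · · · · · · · · ·
    · · · · · # · · · · ·
    · · · · · # # · · · ·
    · · · · · · · · · · ·
    · · · · · · · · · · ·
    · · · · · · · · · · ·
    · · · · · · · · · · ·
    · · · · · · · · · · ·
    · · · · · · · · · · ·
T1:
  2·area = 150  (B↔C swapped to make it positive)
  edge (18, 0)→(20, 16): d=(2,16) right/bottom  bias=-1
  edge (20, 16)→(10, 11): d=(-10,-5) top-left  bias=+0
  edge (10, 11)→(18, 0): d=(8,-11) top-left  bias=+0
    (8,1)@(17, 3): e=[22,115,13] → #
    (9,1)@(19, 3): e=[-10,125,35] → ·
    (7,2)@(15, 5): e=[58,85,7] → #
    (9,2)@(19, 5): e=[-6,105,51] → ·
    (6,3)@(13, 7): e=[94,55,1] → #
    (9,3)@(19, 7): e=[-2,85,67] → ·
    (6,4)@(13, 9): e=[98,35,17] → #
    (9,4)@(19, 9): e=[2,65,83] → #
    (10,4)@(21, 9): e=[-30,75,105] → ·
    (5,5)@(11, 11): e=[134,5,11] → #
    (10,5)@(21, 11): e=[-26,55,121] → ·
    (5,6)@(11, 13): e=[138,-15,27] → ·
  covered (19 px):
    · · · · · · · · · · ·
    · · · · · · · · # · ·
    · · · · · · · # # · ·
    · · · · · · # # # · ·
    · · · · · · # # # # ·
    · · · · · # # # # # ·
    · · · · · · · # # # ·
    · · · · · · · · · # ·
    · · · · · · · · · · ·
T2:
  2·area = 64  (B↔C swapped to make it positive)
  edge (18, 4)→(22, 8): d=(4,4) right/bottom  bias=-1
  edge (22, 8)→(0, 2): d=(-22,-6) top-left  bias=+0
  edge (0, 2)→(18, 4): d=(18,2) right/bottom  bias=-1
    (7,0)@(15, 1): e=[0,112,-48] → ·  [on edge]
    (2,1)@(5, 3): e=[48,8,8] → #
    (3,1)@(7, 3): e=[40,20,4] → #
    (4,1)@(9, 3): e=[32,32,0] → ·  [on edge]
    (8,1)@(17, 3): e=[0,80,-16] → ·  [on edge]
    (2,2)@(5, 5): e=[56,-36,44] → ·
    (3,2)@(7, 5): e=[48,-24,40] → ·
    (5,2)@(11, 5): e=[32,0,32] → #  [on edge]
    (6,2)@(13, 5): e=[24,12,28] → #
    (7,2)@(15, 5): e=[16,24,24] → #
    (8,2)@(17, 5): e=[8,36,20] → #
    (9,2)@(19, 5): e=[0,48,16] → ·  [on edge]
    (10,3)@(21, 7): e=[0,16,48] → ·  [on edge]
  covered (7 px):
    · · · · · · · · · · ·
    · · # # · · · · · · ·
    · · · · · # # # # · ·
    · · · · · · · · · # ·
    · · · · · · · · · · ·
    · · · · · · · · · · ·
    · · · · · · · · · · ·
    · · · · · · · · · · ·
    · · · · · · · · · · ·

Final: 29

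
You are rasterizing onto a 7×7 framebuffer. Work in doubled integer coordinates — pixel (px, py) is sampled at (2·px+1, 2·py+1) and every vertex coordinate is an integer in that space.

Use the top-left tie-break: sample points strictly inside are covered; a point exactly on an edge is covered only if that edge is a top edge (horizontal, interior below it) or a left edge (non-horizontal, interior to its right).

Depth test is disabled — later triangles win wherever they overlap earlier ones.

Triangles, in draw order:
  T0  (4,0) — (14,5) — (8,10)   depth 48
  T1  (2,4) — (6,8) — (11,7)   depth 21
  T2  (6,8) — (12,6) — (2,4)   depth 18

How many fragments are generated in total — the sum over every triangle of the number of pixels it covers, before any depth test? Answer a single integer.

T0:
  2·area = 80
  edge (4, 0)→(14, 5): d=(10,5) right/bottom  bias=-1
  edge (14, 5)→(8, 10): d=(-6,5) right/bottom  bias=-1
  edge (8, 10)→(4, 0): d=(-4,-10) top-left  bias=+0
    (2,0)@(5, 1): e=[5,69,6] → #
    (3,0)@(7, 1): e=[-5,59,26] → ·
    (2,1)@(5, 3): e=[25,57,-2] → ·
    (3,1)@(7, 3): e=[15,47,18] → #
    (4,1)@(9, 3): e=[5,37,38] → #
    (5,1)@(11, 3): e=[-5,27,58] → ·
    (3,2)@(7, 5): e=[35,35,10] → #
    (5,2)@(11, 5): e=[15,15,50] → #
    (6,2)@(13, 5): e=[5,5,70] → #
    (3,3)@(7, 7): e=[55,23,2] → #
    (6,3)@(13, 7): e=[25,-7,62] → ·
    (3,4)@(7, 9): e=[75,11,-6] → ·
  covered (11 px):
    · · # · · · ·
    · · · # # · ·
    · · · # # # #
    · · · # # # ·
    · · · · # · ·
    · · · · · · ·
    · · · · · · ·
T1:
  2·area = 24  (B↔C swapped to make it positive)
  edge (2, 4)→(11, 7): d=(9,3) right/bottom  bias=-1
  edge (11, 7)→(6, 8): d=(-5,1) right/bottom  bias=-1
  edge (6, 8)→(2, 4): d=(-4,-4) top-left  bias=+0
    (0,1)@(1, 3): e=[-6,30,0] → ·  [on edge]
    (1,2)@(3, 5): e=[6,18,0] → #  [on edge]
    (2,2)@(5, 5): e=[0,16,8] → ·  [on edge]
    (1,3)@(3, 7): e=[24,8,-8] → ·
    (2,3)@(5, 7): e=[18,6,0] → #  [on edge]
    (3,3)@(7, 7): e=[12,4,8] → #
    (4,3)@(9, 7): e=[6,2,16] → #
    (5,3)@(11, 7): e=[0,0,24] → ·  [on edge]
    (0,4)@(1, 9): e=[48,0,-24] → ·  [on edge]
    (2,4)@(5, 9): e=[36,-4,-8] → ·
    (3,4)@(7, 9): e=[30,-6,0] → ·  [on edge]
    (4,4)@(9, 9): e=[24,-8,8] → ·
    (4,5)@(9, 11): e=[42,-18,0] → ·  [on edge]
    (5,6)@(11, 13): e=[54,-30,0] → ·  [on edge]
  covered (4 px):
    · · · · · · ·
    · · · · · · ·
    · # · · · · ·
    · · # # # · ·
    · · · · · · ·
    · · · · · · ·
    · · · · · · ·
T2:
  2·area = 32  (B↔C swapped to make it positive)
  edge (6, 8)→(2, 4): d=(-4,-4) top-left  bias=+0
  edge (2, 4)→(12, 6): d=(10,2) right/bottom  bias=-1
  edge (12, 6)→(6, 8): d=(-6,2) right/bottom  bias=-1
    (0,1)@(1, 3): e=[0,-8,40] → ·  [on edge]
    (1,2)@(3, 5): e=[0,8,24] → #  [on edge]
    (2,2)@(5, 5): e=[8,4,20] → #
    (3,2)@(7, 5): e=[16,0,16] → ·  [on edge]
    (1,3)@(3, 7): e=[-8,28,12] → ·
    (2,3)@(5, 7): e=[0,24,8] → #  [on edge]
    (3,3)@(7, 7): e=[8,20,4] → #
    (4,3)@(9, 7): e=[16,16,0] → ·  [on edge]
    (1,4)@(3, 9): e=[-16,48,0] → ·  [on edge]
    (2,4)@(5, 9): e=[-8,44,-4] → ·
    (3,4)@(7, 9): e=[0,40,-8] → ·  [on edge]
    (4,5)@(9, 11): e=[0,56,-24] → ·  [on edge]
    (5,6)@(11, 13): e=[0,72,-40] → ·  [on edge]
  covered (4 px):
    · · · · · · ·
    · · · · · · ·
    · # # · · · ·
    · · # # · · ·
    · · · · · · ·
    · · · · · · ·
    · · · · · · ·

Result: 19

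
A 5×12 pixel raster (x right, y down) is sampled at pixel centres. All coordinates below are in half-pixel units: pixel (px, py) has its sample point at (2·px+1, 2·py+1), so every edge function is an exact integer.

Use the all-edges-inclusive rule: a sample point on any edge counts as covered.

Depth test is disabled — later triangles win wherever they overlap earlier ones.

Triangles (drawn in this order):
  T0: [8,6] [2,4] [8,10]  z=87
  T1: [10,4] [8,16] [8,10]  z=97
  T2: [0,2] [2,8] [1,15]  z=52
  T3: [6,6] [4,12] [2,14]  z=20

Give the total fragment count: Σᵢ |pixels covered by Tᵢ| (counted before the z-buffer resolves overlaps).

T0:
  2·area = 24  (B↔C swapped to make it positive)
  edge (8, 6)→(8, 10): d=(0,4) inclusive
  edge (8, 10)→(2, 4): d=(-6,-6) inclusive
  edge (2, 4)→(8, 6): d=(6,2) inclusive
    (0,1)@(1, 3): e=[28,0,-4] → ·  [on edge]
    (1,2)@(3, 5): e=[20,0,4] → #  [on edge]
    (2,2)@(5, 5): e=[12,12,0] → #  [on edge]
    (3,2)@(7, 5): e=[4,24,-4] → ·
    (1,3)@(3, 7): e=[20,-12,16] → ·
    (2,3)@(5, 7): e=[12,0,12] → #  [on edge]
    (3,3)@(7, 7): e=[4,12,8] → #
    (4,3)@(9, 7): e=[-4,24,4] → ·
    (2,4)@(5, 9): e=[12,-12,24] → ·
    (3,4)@(7, 9): e=[4,0,20] → #  [on edge]
    (4,4)@(9, 9): e=[-4,12,16] → ·
    (3,5)@(7, 11): e=[4,-12,32] → ·
    (4,5)@(9, 11): e=[-4,0,28] → ·  [on edge]
  covered (5 px):
    · · · · ·
    · · · · ·
    · # # · ·
    · · # # ·
    · · · # ·
    · · · · ·
    · · · · ·
    · · · · ·
    · · · · ·
    · · · · ·
    · · · · ·
    · · · · ·
T1:
  2·area = 12
  edge (10, 4)→(8, 16): d=(-2,12) inclusive
  edge (8, 16)→(8, 10): d=(0,-6) inclusive
  edge (8, 10)→(10, 4): d=(2,-6) inclusive
    (4,3)@(9, 7): e=[6,6,0] → #  [on edge]
    (4,4)@(9, 9): e=[2,6,4] → #
    (4,5)@(9, 11): e=[-2,6,8] → ·
    (3,6)@(7, 13): e=[18,-6,0] → ·  [on edge]
    (2,9)@(5, 19): e=[30,-18,0] → ·  [on edge]
  covered (2 px):
    · · · · ·
    · · · · ·
    · · · · ·
    · · · · #
    · · · · #
    · · · · ·
    · · · · ·
    · · · · ·
    · · · · ·
    · · · · ·
    · · · · ·
    · · · · ·
T2:
  2·area = 20
  edge (0, 2)→(2, 8): d=(2,6) inclusive
  edge (2, 8)→(1, 15): d=(-1,7) inclusive
  edge (1, 15)→(0, 2): d=(-1,-13) inclusive
    (1,0)@(3, 1): e=[-20,0,40] → ·  [on edge]
    (0,2)@(1, 5): e=[0,10,10] → #  [on edge]
    (1,2)@(3, 5): e=[-12,-4,36] → ·
    (0,3)@(1, 7): e=[4,8,8] → #
    (1,3)@(3, 7): e=[-8,-6,34] → ·
    (0,4)@(1, 9): e=[8,6,6] → #
    (1,4)@(3, 9): e=[-4,-8,32] → ·
    (0,5)@(1, 11): e=[12,4,4] → #
    (1,5)@(3, 11): e=[0,-10,30] → ·  [on edge]
    (0,6)@(1, 13): e=[16,2,2] → #
    (1,6)@(3, 13): e=[4,-12,28] → ·
    (0,7)@(1, 15): e=[20,0,0] → #  [on edge]
    (2,8)@(5, 17): e=[0,-30,50] → ·  [on edge]
    (3,11)@(7, 23): e=[0,-50,70] → ·  [on edge]
  covered (6 px):
    · · · · ·
    · · · · ·
    # · · · ·
    # · · · ·
    # · · · ·
    # · · · ·
    # · · · ·
    # · · · ·
    · · · · ·
    · · · · ·
    · · · · ·
    · · · · ·
T3:
  2·area = 8
  edge (6, 6)→(4, 12): d=(-2,6) inclusive
  edge (4, 12)→(2, 14): d=(-2,2) inclusive
  edge (2, 14)→(6, 6): d=(4,-8) inclusive
    (3,1)@(7, 3): e=[0,12,-4] → ·  [on edge]
    (4,3)@(9, 7): e=[-20,0,28] → ·  [on edge]
    (2,4)@(5, 9): e=[0,4,4] → #  [on edge]
    (3,4)@(7, 9): e=[-12,0,20] → ·  [on edge]
    (2,5)@(5, 11): e=[-4,0,12] → ·  [on edge]
    (1,6)@(3, 13): e=[4,0,4] → #  [on edge]
    (2,6)@(5, 13): e=[-8,-4,20] → ·
    (0,7)@(1, 15): e=[12,0,-4] → ·  [on edge]
    (1,7)@(3, 15): e=[0,-4,12] → ·  [on edge]
    (0,10)@(1, 21): e=[0,-12,20] → ·  [on edge]
  covered (2 px):
    · · · · ·
    · · · · ·
    · · · · ·
    · · · · ·
    · · # · ·
    · · · · ·
    · # · · ·
    · · · · ·
    · · · · ·
    · · · · ·
    · · · · ·
    · · · · ·

Result: 15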